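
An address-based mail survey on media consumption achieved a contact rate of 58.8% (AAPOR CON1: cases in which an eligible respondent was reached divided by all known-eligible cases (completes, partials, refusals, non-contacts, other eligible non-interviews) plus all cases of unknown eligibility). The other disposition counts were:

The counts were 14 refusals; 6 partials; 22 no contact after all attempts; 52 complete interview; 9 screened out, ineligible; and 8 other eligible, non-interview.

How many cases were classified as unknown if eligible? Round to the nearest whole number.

Numerator: 52 + 6 + 14 + 8 = 80
CON1 = 80 / D = 0.588
D = 80 / 0.588 = 136.1
Remaining denominator categories sum to 102
unknown if eligible = 136.1 − 102 ≈ 34

34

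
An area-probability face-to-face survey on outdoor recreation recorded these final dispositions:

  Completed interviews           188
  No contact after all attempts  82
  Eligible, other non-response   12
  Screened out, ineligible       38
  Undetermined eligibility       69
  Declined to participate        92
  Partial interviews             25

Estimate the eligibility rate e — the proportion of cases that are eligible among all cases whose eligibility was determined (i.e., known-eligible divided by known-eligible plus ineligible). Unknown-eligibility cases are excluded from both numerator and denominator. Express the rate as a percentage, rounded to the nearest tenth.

91.3%

Eligible (known) = 188 + 25 + 92 + 82 + 12 = 399
e = 399 / (399 + 38) = 399 / 437 = 0.9130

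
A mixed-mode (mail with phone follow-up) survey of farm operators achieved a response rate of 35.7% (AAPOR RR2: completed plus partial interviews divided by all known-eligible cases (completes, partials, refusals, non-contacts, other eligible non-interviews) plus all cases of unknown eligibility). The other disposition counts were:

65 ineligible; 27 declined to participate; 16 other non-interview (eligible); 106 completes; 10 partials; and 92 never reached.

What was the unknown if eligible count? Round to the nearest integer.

Numerator = 106 + 10 = 116
RR2 = 116 / D = 0.357
D = 116 / 0.357 = 324.9
Other denominator terms total 251
unknown if eligible = 324.9 − 251 ≈ 74

74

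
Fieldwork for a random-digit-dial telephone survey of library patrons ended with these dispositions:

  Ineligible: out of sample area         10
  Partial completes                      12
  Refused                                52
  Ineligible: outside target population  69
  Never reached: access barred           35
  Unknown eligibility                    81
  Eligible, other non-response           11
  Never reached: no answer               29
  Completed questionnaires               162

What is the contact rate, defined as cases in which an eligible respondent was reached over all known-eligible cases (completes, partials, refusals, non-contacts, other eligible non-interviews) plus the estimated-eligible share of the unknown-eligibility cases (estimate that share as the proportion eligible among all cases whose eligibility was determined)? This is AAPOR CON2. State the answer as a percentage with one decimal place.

No contact after all attempts = 29 + 35 = 64
Not eligible = 69 + 10 = 79
Top: 162 + 12 + 52 + 11 = 237
Determined eligible: 162 + 12 + 52 + 64 + 11 = 301
e = 301 / (301 + 79) = 301 / 380 = 0.7921
Estimated eligible among unknowns: 0.7921 × 81 = 64.16
Base: 301 + 64.16 = 365.16
CON2 = 237 / 365.16 = 0.6490

64.9%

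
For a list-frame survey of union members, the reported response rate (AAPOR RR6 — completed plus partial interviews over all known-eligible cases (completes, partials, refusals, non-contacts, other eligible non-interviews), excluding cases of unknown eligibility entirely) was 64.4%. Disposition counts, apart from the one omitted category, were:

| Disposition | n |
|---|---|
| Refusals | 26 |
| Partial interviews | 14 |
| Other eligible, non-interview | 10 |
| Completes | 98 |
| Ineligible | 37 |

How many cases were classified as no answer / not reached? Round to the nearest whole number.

26

Num → 98 + 14 = 112
RR6 = 112 / D = 0.644
D = 112 / 0.644 = 173.9
Rest of base = 148
no answer / not reached = 173.9 − 148 ≈ 26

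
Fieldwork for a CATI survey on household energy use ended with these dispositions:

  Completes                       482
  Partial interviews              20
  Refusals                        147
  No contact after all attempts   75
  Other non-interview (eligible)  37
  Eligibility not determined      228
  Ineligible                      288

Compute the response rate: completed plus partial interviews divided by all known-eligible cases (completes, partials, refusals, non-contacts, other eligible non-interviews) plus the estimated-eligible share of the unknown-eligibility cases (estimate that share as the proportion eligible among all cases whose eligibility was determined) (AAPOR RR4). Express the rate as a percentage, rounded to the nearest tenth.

Top: 482 + 20 = 502
Determined eligible: 482 + 20 + 147 + 75 + 37 = 761
e = 761 / (761 + 288) = 761 / 1049 = 0.7255
e × U: 0.7255 × 228 = 165.41
Denom: 761 + 165.41 = 926.41
RR4 = 502 / 926.41 = 0.5419

54.2%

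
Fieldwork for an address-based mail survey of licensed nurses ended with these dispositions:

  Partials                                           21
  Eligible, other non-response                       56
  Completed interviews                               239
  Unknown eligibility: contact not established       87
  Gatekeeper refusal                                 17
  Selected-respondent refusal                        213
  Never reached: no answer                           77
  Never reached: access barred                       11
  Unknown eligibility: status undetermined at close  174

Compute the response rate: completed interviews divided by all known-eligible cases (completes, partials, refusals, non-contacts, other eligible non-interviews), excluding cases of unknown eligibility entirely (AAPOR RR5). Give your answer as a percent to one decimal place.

Refusal or break-off = 17 + 213 = 230
Non-contacts = 77 + 11 = 88
Undetermined eligibility = 87 + 174 = 261
Top: 239
Denom: 239 + 21 + 230 + 88 + 56 = 634
RR5 = 239 / 634 = 0.3770

37.7%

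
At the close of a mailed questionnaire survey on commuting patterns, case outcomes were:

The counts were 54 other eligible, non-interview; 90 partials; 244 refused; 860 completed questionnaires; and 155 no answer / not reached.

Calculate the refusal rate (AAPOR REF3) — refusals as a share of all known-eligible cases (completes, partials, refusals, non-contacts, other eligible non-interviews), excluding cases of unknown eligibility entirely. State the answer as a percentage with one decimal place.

Numerator → 244
Base → 860 + 90 + 244 + 155 + 54 = 1403
REF3 = 244 / 1403 = 0.1739

17.4%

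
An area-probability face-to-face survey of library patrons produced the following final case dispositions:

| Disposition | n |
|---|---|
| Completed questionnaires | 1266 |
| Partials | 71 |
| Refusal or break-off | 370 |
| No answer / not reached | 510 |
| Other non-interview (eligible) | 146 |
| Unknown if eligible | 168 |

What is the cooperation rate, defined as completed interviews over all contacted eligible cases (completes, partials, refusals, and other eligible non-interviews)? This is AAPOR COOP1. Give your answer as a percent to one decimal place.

Num = 1266
Denom = 1266 + 71 + 370 + 146 = 1853
COOP1 = 1266 / 1853 = 0.6832

68.3%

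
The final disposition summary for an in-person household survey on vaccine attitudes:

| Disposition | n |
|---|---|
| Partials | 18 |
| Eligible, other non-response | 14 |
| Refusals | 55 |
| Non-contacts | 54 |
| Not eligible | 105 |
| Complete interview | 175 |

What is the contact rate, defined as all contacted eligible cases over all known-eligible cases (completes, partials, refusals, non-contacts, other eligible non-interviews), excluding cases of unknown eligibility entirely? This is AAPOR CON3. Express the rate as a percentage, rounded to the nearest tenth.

Numerator = 175 + 18 + 55 + 14 = 262
Denominator = 175 + 18 + 55 + 54 + 14 = 316
CON3 = 262 / 316 = 0.8291

82.9%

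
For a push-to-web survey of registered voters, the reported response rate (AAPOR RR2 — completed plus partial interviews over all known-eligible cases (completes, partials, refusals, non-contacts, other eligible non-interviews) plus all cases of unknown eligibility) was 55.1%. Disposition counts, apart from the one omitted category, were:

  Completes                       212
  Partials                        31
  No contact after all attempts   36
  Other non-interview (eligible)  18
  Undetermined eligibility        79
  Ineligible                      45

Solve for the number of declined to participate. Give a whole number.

Numerator = 212 + 31 = 243
RR2 = 243 / D = 0.551
D = 243 / 0.551 = 441.0
Remaining denominator categories sum to 376
declined to participate = 441.0 − 376 ≈ 65

65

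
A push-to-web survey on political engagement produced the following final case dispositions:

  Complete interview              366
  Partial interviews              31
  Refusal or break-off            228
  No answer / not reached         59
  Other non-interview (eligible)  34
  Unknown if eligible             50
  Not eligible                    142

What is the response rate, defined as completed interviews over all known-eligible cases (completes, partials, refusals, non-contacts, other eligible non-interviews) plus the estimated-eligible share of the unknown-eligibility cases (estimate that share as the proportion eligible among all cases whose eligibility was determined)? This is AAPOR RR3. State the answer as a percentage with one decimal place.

48.2%

Numerator → 366
Known eligible → 366 + 31 + 228 + 59 + 34 = 718
e = 718 / (718 + 142) = 718 / 860 = 0.8349
Estimated eligible among unknowns → 0.8349 × 50 = 41.74
Base → 718 + 41.74 = 759.74
RR3 = 366 / 759.74 = 0.4817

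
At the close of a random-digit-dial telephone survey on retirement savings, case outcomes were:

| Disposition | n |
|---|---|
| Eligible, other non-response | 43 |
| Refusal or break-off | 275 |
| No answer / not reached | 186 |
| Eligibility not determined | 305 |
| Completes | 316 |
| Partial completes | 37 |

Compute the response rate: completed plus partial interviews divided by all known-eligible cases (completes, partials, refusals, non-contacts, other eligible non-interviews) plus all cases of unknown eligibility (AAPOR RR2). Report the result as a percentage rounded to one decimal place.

30.4%

Top = 316 + 37 = 353
Denominator = 316 + 37 + 275 + 186 + 43 + 305 = 1162
RR2 = 353 / 1162 = 0.3038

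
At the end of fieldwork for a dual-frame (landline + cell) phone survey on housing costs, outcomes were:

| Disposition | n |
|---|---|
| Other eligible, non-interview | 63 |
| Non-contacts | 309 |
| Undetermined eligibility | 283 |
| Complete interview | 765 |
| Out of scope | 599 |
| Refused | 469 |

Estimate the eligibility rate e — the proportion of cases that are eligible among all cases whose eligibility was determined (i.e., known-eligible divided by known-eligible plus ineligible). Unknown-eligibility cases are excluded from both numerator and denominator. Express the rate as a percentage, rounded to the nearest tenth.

72.8%

Determined eligible → 765 + 469 + 309 + 63 = 1606
e = 1606 / (1606 + 599) = 1606 / 2205 = 0.7283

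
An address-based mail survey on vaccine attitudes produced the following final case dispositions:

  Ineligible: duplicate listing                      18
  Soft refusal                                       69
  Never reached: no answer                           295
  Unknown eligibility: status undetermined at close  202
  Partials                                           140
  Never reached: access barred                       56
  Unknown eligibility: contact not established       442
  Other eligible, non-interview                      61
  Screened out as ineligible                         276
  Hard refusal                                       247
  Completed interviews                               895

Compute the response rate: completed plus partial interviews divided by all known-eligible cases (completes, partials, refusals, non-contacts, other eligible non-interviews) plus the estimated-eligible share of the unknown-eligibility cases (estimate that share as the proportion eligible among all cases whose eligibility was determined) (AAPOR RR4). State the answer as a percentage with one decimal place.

Refusals = 247 + 69 = 316
Never reached = 295 + 56 = 351
Unknown if eligible = 442 + 202 = 644
Screened out, ineligible = 276 + 18 = 294
Num: 895 + 140 = 1035
Known eligible: 895 + 140 + 316 + 351 + 61 = 1763
e = 1763 / (1763 + 294) = 1763 / 2057 = 0.8571
Eligible share of unknowns: 0.8571 × 644 = 551.97
Denom: 1763 + 551.97 = 2314.97
RR4 = 1035 / 2314.97 = 0.4471

44.7%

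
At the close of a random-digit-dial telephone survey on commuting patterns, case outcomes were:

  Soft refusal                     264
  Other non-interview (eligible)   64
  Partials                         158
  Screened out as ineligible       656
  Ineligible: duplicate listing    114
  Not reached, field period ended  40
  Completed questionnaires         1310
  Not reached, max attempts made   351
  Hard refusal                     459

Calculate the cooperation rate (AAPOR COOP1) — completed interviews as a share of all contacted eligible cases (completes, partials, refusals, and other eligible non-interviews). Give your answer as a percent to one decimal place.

58.1%

Declined to participate = 459 + 264 = 723
Never reached = 40 + 351 = 391
Not eligible = 656 + 114 = 770
Numerator: 1310
Base: 1310 + 158 + 723 + 64 = 2255
COOP1 = 1310 / 2255 = 0.5809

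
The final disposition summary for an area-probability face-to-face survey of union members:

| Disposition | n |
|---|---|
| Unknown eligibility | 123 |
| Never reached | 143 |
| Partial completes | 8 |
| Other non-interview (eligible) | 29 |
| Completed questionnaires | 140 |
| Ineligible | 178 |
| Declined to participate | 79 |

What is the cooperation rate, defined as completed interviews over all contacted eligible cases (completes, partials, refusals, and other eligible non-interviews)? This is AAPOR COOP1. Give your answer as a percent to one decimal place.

54.7%

Numerator → 140
Base → 140 + 8 + 79 + 29 = 256
COOP1 = 140 / 256 = 0.5469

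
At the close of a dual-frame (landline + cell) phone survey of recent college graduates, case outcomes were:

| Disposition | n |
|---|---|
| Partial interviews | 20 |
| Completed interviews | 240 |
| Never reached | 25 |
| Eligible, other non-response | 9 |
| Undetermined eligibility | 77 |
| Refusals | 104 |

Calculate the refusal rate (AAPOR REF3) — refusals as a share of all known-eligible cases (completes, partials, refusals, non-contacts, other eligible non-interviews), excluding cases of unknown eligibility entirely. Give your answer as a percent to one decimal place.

Num = 104
Denominator = 240 + 20 + 104 + 25 + 9 = 398
REF3 = 104 / 398 = 0.2613

26.1%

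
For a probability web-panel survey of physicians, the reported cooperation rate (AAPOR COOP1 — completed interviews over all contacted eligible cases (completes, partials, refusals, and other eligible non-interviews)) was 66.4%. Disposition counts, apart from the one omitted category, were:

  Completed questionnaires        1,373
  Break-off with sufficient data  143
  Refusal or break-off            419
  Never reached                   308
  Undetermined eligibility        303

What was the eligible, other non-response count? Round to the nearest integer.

COOP1 = 1373 / D = 0.664
D = 1373 / 0.664 = 2067.8
Remaining denominator categories sum to 1935
eligible, other non-response = 2067.8 − 1935 ≈ 133

133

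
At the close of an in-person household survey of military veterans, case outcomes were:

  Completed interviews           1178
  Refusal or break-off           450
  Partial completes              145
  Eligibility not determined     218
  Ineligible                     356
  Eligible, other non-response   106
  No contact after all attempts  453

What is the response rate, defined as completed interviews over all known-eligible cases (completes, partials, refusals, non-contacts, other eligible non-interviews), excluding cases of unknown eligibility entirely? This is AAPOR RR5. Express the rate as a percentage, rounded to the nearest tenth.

Numerator = 1178
Denom = 1178 + 145 + 450 + 453 + 106 = 2332
RR5 = 1178 / 2332 = 0.5051

50.5%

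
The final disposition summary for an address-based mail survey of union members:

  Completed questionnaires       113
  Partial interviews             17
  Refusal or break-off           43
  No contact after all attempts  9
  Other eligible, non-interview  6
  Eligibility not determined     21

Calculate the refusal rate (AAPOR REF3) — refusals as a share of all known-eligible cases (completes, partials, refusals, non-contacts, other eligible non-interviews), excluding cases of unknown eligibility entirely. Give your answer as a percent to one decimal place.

22.9%

Numerator: 43
Denominator: 113 + 17 + 43 + 9 + 6 = 188
REF3 = 43 / 188 = 0.2287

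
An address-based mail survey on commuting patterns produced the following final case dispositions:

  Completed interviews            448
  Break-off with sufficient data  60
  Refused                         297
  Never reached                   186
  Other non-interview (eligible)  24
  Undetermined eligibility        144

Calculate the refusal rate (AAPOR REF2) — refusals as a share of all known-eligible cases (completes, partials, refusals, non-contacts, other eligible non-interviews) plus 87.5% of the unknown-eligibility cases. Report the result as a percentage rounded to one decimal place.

Num → 297
Known eligible → 448 + 60 + 297 + 186 + 24 = 1015
e × U → 0.8750 × 144 = 126.00
Base → 1015 + 126.00 = 1141.00
REF2 = 297 / 1141.00 = 0.2603

26.0%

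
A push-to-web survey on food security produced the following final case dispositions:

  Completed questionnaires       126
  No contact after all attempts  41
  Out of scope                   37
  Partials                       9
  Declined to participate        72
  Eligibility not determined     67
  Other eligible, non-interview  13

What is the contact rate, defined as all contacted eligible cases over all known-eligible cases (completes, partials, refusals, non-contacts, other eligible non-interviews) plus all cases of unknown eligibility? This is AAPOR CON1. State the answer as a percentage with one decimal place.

67.1%

Num → 126 + 9 + 72 + 13 = 220
Denom → 126 + 9 + 72 + 41 + 13 + 67 = 328
CON1 = 220 / 328 = 0.6707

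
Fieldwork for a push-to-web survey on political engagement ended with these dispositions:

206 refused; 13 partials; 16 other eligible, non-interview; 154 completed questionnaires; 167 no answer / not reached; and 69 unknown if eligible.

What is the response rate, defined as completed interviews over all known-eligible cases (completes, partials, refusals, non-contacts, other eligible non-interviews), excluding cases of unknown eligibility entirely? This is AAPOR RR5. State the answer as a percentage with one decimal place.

Top: 154
Denom: 154 + 13 + 206 + 167 + 16 = 556
RR5 = 154 / 556 = 0.2770

27.7%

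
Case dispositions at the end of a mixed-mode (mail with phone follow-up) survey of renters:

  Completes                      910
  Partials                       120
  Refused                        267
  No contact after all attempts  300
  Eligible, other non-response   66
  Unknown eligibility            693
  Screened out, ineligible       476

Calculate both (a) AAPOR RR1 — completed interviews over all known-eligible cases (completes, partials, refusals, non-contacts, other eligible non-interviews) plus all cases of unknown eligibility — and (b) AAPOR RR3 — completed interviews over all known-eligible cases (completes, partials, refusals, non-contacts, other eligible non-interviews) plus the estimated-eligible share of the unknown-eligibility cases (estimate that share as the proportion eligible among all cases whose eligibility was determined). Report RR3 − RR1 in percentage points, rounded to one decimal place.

Top: 910
Denominator: 910 + 120 + 267 + 300 + 66 + 693 = 2356
RR1 = 910 / 2356 = 0.3862
Known eligible: 910 + 120 + 267 + 300 + 66 = 1663
e = 1663 / (1663 + 476) = 1663 / 2139 = 0.7775
Eligible share of unknowns: 0.7775 × 693 = 538.81
Denominator: 1663 + 538.81 = 2201.81
RR3 = 910 / 2201.81 = 0.4133
Difference = 41.33 − 38.62 = 2.71 percentage points

2.7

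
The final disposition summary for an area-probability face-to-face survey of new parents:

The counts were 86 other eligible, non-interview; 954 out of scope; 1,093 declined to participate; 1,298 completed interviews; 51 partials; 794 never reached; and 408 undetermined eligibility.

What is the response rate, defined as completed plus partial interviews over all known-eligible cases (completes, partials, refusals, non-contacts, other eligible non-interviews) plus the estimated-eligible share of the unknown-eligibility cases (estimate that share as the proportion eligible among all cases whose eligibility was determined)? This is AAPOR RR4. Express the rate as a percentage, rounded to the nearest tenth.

Numerator: 1298 + 51 = 1349
Determined eligible: 1298 + 51 + 1093 + 794 + 86 = 3322
e = 3322 / (3322 + 954) = 3322 / 4276 = 0.7769
Eligible share of unknowns: 0.7769 × 408 = 316.98
Base: 3322 + 316.98 = 3638.98
RR4 = 1349 / 3638.98 = 0.3707

37.1%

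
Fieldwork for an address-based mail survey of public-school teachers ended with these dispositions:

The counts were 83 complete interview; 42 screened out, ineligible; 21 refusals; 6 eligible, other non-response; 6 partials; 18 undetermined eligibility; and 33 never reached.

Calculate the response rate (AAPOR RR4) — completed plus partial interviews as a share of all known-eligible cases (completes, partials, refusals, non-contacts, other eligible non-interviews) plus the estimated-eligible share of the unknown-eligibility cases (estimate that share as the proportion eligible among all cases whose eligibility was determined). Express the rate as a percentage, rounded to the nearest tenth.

Top = 83 + 6 = 89
Determined eligible = 83 + 6 + 21 + 33 + 6 = 149
e = 149 / (149 + 42) = 149 / 191 = 0.7801
e × U = 0.7801 × 18 = 14.04
Base = 149 + 14.04 = 163.04
RR4 = 89 / 163.04 = 0.5459

54.6%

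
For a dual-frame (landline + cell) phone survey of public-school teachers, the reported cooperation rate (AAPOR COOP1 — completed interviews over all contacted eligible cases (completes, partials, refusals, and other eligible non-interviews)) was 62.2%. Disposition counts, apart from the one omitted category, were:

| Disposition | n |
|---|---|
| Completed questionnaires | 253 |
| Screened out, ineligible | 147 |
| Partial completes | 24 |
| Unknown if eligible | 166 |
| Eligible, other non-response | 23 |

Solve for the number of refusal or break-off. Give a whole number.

COOP1 = 253 / D = 0.622
D = 253 / 0.622 = 406.8
Other denominator terms total 300
refusal or break-off = 406.8 − 300 ≈ 107

107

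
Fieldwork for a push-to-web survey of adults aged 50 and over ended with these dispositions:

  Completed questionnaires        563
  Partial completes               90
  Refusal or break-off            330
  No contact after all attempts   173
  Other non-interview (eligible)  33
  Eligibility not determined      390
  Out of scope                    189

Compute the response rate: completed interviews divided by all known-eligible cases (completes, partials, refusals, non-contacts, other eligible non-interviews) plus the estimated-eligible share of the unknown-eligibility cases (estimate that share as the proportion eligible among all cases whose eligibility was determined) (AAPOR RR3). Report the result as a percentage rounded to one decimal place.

Num: 563
Eligible (known): 563 + 90 + 330 + 173 + 33 = 1189
e = 1189 / (1189 + 189) = 1189 / 1378 = 0.8628
Estimated eligible among unknowns: 0.8628 × 390 = 336.49
Base: 1189 + 336.49 = 1525.49
RR3 = 563 / 1525.49 = 0.3691

36.9%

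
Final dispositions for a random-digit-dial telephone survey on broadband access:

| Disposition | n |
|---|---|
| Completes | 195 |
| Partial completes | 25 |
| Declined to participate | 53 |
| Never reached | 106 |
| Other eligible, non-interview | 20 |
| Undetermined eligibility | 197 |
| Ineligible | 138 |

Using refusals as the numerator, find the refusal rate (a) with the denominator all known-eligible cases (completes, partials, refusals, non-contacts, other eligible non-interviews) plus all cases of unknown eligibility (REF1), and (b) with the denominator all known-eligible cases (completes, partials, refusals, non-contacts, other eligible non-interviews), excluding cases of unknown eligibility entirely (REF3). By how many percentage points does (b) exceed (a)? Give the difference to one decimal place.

Num → 53
Denominator → 195 + 25 + 53 + 106 + 20 + 197 = 596
REF1 = 53 / 596 = 0.0889
Denominator → 195 + 25 + 53 + 106 + 20 = 399
REF3 = 53 / 399 = 0.1328
Difference = 13.28 − 8.89 = 4.39 percentage points

4.4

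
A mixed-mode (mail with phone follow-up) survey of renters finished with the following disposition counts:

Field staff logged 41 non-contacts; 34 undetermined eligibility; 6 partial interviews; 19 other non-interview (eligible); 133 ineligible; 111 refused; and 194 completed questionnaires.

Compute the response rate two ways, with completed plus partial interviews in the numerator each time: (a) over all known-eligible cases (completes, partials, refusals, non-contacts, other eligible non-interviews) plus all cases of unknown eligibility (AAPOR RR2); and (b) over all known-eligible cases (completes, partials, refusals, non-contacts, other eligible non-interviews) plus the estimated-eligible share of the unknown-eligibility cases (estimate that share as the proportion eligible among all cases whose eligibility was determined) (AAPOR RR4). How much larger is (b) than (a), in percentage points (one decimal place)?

1.1

Num: 194 + 6 = 200
Denom: 194 + 6 + 111 + 41 + 19 + 34 = 405
RR2 = 200 / 405 = 0.4938
Eligible (known): 194 + 6 + 111 + 41 + 19 = 371
e = 371 / (371 + 133) = 371 / 504 = 0.7361
Eligible share of unknowns: 0.7361 × 34 = 25.03
Denom: 371 + 25.03 = 396.03
RR4 = 200 / 396.03 = 0.5050
Difference = 50.50 − 49.38 = 1.12 percentage points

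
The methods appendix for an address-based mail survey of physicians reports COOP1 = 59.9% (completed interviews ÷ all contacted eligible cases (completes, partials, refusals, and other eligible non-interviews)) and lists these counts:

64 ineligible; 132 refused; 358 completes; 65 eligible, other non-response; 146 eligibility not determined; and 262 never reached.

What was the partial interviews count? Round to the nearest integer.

43

COOP1 = 358 / D = 0.599
D = 358 / 0.599 = 597.7
Other denominator terms total 555
partial interviews = 597.7 − 555 ≈ 43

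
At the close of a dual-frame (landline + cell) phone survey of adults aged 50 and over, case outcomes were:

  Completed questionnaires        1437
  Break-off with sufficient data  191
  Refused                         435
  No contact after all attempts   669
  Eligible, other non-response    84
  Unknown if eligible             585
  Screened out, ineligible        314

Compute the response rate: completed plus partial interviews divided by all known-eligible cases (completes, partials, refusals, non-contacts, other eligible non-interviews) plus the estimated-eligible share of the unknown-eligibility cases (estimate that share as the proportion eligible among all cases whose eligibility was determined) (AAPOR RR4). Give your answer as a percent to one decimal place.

48.7%

Num → 1437 + 191 = 1628
Known eligible → 1437 + 191 + 435 + 669 + 84 = 2816
e = 2816 / (2816 + 314) = 2816 / 3130 = 0.8997
Eligible share of unknowns → 0.8997 × 585 = 526.32
Denominator → 2816 + 526.32 = 3342.32
RR4 = 1628 / 3342.32 = 0.4871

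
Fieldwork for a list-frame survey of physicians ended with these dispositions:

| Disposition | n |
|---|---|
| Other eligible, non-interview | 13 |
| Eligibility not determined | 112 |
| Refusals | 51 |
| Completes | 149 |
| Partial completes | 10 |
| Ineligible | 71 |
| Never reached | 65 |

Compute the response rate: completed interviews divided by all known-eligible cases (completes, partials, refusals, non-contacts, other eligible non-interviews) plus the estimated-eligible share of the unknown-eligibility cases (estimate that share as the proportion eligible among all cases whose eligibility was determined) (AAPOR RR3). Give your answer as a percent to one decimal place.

39.4%

Top → 149
Determined eligible → 149 + 10 + 51 + 65 + 13 = 288
e = 288 / (288 + 71) = 288 / 359 = 0.8022
Estimated eligible among unknowns → 0.8022 × 112 = 89.85
Denominator → 288 + 89.85 = 377.85
RR3 = 149 / 377.85 = 0.3943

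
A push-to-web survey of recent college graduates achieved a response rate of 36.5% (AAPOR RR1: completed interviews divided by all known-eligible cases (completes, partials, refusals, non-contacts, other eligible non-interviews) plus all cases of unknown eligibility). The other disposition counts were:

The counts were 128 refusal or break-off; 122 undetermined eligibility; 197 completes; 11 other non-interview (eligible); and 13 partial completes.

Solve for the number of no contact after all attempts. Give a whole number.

RR1 = 197 / D = 0.365
D = 197 / 0.365 = 539.7
Remaining denominator categories sum to 471
no contact after all attempts = 539.7 − 471 ≈ 69

69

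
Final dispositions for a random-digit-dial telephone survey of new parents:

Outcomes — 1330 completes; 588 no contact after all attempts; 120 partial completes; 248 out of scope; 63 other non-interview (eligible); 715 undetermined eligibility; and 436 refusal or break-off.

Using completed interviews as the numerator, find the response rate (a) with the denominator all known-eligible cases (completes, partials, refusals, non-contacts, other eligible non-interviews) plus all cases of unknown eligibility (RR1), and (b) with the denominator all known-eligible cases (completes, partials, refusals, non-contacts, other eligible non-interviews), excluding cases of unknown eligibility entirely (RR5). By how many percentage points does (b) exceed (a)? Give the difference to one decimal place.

11.5

Num = 1330
Base = 1330 + 120 + 436 + 588 + 63 + 715 = 3252
RR1 = 1330 / 3252 = 0.4090
Base = 1330 + 120 + 436 + 588 + 63 = 2537
RR5 = 1330 / 2537 = 0.5242
Difference = 52.42 − 40.90 = 11.52 percentage points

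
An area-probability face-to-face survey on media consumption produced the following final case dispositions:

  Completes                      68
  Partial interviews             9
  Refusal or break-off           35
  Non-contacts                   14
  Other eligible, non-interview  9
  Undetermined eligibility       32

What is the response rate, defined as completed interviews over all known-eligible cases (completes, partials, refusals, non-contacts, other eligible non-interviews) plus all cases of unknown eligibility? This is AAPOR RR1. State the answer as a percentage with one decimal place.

Numerator: 68
Base: 68 + 9 + 35 + 14 + 9 + 32 = 167
RR1 = 68 / 167 = 0.4072

40.7%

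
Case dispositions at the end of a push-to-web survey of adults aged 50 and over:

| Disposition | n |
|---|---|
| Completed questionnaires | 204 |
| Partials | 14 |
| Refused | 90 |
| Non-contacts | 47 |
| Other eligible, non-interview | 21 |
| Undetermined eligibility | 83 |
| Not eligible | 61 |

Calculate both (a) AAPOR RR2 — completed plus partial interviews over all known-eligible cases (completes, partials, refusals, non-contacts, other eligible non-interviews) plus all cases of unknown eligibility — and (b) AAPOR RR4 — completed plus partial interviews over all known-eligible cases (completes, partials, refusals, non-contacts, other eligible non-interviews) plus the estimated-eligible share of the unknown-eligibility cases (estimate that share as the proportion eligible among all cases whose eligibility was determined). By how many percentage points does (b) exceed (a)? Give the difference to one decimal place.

1.2

Top = 204 + 14 = 218
Base = 204 + 14 + 90 + 47 + 21 + 83 = 459
RR2 = 218 / 459 = 0.4749
Known eligible = 204 + 14 + 90 + 47 + 21 = 376
e = 376 / (376 + 61) = 376 / 437 = 0.8604
e × U = 0.8604 × 83 = 71.41
Base = 376 + 71.41 = 447.41
RR4 = 218 / 447.41 = 0.4872
Difference = 48.72 − 47.49 = 1.23 percentage points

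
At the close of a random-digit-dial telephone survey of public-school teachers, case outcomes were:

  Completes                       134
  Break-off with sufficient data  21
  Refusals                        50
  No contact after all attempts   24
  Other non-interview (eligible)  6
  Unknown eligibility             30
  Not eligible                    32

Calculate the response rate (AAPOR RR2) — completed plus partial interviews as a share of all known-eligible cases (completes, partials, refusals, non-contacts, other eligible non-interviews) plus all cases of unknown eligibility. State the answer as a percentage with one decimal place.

58.5%

Numerator: 134 + 21 = 155
Denom: 134 + 21 + 50 + 24 + 6 + 30 = 265
RR2 = 155 / 265 = 0.5849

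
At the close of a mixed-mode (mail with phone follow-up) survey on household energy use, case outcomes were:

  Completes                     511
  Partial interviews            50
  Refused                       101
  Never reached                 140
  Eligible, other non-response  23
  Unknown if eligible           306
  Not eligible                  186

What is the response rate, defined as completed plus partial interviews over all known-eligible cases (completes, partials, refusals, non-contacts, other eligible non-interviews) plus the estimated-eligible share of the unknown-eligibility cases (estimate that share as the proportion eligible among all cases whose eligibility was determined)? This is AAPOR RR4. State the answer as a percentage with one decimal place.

Top → 511 + 50 = 561
Determined eligible → 511 + 50 + 101 + 140 + 23 = 825
e = 825 / (825 + 186) = 825 / 1011 = 0.8160
Eligible share of unknowns → 0.8160 × 306 = 249.70
Base → 825 + 249.70 = 1074.70
RR4 = 561 / 1074.70 = 0.5220

52.2%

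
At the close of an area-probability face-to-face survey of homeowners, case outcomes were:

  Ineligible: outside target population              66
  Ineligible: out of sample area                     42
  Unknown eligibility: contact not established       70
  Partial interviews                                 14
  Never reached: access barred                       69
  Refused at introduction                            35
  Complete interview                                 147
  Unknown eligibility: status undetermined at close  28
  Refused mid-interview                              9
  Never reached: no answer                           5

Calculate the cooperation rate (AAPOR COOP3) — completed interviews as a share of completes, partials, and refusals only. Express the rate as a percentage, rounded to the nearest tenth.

71.7%

Declined to participate = 35 + 9 = 44
Non-contacts = 5 + 69 = 74
Eligibility not determined = 70 + 28 = 98
Screened out, ineligible = 66 + 42 = 108
Numerator = 147
Denominator = 147 + 14 + 44 = 205
COOP3 = 147 / 205 = 0.7171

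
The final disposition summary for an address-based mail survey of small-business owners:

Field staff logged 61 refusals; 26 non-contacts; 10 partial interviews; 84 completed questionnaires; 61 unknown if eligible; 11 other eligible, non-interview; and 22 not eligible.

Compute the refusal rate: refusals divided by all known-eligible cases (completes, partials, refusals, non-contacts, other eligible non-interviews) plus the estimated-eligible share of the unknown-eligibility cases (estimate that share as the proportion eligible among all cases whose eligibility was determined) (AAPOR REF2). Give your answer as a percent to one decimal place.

Numerator = 61
Eligible (known) = 84 + 10 + 61 + 26 + 11 = 192
e = 192 / (192 + 22) = 192 / 214 = 0.8972
Eligible share of unknowns = 0.8972 × 61 = 54.73
Base = 192 + 54.73 = 246.73
REF2 = 61 / 246.73 = 0.2472

24.7%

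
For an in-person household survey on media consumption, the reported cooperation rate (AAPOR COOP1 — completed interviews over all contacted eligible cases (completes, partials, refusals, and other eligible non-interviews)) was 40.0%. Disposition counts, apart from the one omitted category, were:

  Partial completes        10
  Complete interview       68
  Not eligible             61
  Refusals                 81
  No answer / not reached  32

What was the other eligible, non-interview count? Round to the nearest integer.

11

COOP1 = 68 / D = 0.400
D = 68 / 0.400 = 170.0
Remaining denominator categories sum to 159
other eligible, non-interview = 170.0 − 159 ≈ 11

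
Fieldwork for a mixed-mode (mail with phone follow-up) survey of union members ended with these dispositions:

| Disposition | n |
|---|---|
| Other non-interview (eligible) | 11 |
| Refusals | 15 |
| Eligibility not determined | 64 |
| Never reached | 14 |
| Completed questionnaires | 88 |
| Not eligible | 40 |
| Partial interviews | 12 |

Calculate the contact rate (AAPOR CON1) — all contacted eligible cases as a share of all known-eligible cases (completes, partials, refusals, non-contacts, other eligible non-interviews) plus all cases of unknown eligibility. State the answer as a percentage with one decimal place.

Numerator: 88 + 12 + 15 + 11 = 126
Denominator: 88 + 12 + 15 + 14 + 11 + 64 = 204
CON1 = 126 / 204 = 0.6176

61.8%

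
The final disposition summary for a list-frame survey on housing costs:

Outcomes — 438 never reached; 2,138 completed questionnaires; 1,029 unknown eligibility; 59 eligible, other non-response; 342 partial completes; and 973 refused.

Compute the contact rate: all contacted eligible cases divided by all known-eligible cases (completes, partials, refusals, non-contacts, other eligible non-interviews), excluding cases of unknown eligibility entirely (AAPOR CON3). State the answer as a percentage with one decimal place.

88.9%

Numerator: 2138 + 342 + 973 + 59 = 3512
Denom: 2138 + 342 + 973 + 438 + 59 = 3950
CON3 = 3512 / 3950 = 0.8891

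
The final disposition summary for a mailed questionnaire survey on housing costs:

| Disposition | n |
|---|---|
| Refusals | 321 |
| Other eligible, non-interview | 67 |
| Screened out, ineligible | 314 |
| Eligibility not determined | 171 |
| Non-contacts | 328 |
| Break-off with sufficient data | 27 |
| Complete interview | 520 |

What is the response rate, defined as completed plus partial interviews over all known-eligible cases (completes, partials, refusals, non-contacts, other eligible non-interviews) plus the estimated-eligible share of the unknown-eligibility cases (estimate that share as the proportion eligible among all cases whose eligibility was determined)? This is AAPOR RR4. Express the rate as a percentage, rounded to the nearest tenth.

Numerator → 520 + 27 = 547
Eligible (known) → 520 + 27 + 321 + 328 + 67 = 1263
e = 1263 / (1263 + 314) = 1263 / 1577 = 0.8009
e × U → 0.8009 × 171 = 136.95
Denom → 1263 + 136.95 = 1399.95
RR4 = 547 / 1399.95 = 0.3907

39.1%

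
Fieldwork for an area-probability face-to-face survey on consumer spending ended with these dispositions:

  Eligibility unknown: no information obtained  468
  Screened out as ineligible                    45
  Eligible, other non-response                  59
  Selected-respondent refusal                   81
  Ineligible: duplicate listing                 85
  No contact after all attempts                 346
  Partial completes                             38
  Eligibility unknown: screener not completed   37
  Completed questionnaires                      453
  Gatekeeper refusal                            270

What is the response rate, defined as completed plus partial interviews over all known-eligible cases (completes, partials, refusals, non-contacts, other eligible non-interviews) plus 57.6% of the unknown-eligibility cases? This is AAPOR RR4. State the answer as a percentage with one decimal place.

Refusals = 270 + 81 = 351
Unknown eligibility = 37 + 468 = 505
Ineligible = 45 + 85 = 130
Top = 453 + 38 = 491
Determined eligible = 453 + 38 + 351 + 346 + 59 = 1247
Estimated eligible among unknowns = 0.5760 × 505 = 290.88
Denom = 1247 + 290.88 = 1537.88
RR4 = 491 / 1537.88 = 0.3193

31.9%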